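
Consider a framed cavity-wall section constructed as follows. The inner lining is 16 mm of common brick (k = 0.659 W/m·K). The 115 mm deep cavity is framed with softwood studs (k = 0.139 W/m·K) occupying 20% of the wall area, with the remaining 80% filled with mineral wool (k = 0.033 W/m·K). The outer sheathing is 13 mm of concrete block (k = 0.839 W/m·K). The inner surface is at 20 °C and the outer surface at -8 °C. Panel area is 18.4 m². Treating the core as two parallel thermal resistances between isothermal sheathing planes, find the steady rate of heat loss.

Sheathing layers in series; stud and cavity paths in parallel between them.
R_inner = 0.016/(0.659×18.4) = 0.00132 K/W
R_stud  = 0.115/(0.139×0.2×18.4) = 0.2248 K/W
R_cav   = 0.115/(0.033×0.8×18.4) = 0.2367 K/W
1/R_core = 1/R_stud + 1/R_cav → R_core = 0.1153 K/W
R_outer = 0.013/(0.839×18.4) = 8.421×10^-4 K/W
R_total = 0.1175 K/W
Q = ΔT/R_total = 28/0.1175

Q ≈ 238 W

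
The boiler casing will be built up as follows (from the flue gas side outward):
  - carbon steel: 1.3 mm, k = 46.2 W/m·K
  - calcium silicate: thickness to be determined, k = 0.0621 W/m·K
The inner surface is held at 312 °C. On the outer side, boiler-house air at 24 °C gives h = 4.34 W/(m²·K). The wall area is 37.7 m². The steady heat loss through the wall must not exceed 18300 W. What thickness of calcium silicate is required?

Using the resistance-network approach (series):
R_carbon steel = L/(kA) = 0.0013/(46.2×37.7) = 7.464×10^-7 K/W
R_outer film = 1/(h_o·A) = 1/(4.34×37.7) = 0.006112 K/W
Sum of the known resistances R_other = 0.006113 K/W
Required total resistance R_tot = ΔT/Q_allow = 288/18300 = 0.01574 K/W
R_calcium silicate = R_tot − R_other = 0.009625 K/W
L = R·k·A = 0.009625×0.0621×37.7

L ≈ 22.5 mm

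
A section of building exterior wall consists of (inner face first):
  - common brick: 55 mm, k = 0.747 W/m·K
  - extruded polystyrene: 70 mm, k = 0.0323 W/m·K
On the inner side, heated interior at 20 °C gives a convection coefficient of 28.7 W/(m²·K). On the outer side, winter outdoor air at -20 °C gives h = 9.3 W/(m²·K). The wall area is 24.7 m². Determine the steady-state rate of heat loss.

Q ≈ 415 W

Model the wall as resistances in series:
R_inner film = 1/(h_i·A) = 1/(28.7×24.7) = 0.001411 K/W
R_common brick = L/(kA) = 0.055/(0.747×24.7) = 0.002981 K/W
R_extruded polystyrene = L/(kA) = 0.07/(0.0323×24.7) = 0.08774 K/W
R_outer film = 1/(h_o·A) = 1/(9.3×24.7) = 0.004353 K/W
R_total = 0.09649 K/W
Q = ΔT / R_total = 40 / 0.09649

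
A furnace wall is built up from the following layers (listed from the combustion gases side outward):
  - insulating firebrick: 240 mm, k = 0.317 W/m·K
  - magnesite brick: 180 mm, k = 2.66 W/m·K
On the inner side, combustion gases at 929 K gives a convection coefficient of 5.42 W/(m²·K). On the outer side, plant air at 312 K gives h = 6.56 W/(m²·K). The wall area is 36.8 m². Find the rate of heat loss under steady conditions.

Q ≈ 19500 W

Thermal resistances in series:
R_inner film = 1/(h_i·A) = 1/(5.42×36.8) = 0.005014 K/W
R_insulating firebrick = L/(kA) = 0.24/(0.317×36.8) = 0.02057 K/W
R_magnesite brick = L/(kA) = 0.18/(2.66×36.8) = 0.001839 K/W
R_outer film = 1/(h_o·A) = 1/(6.56×36.8) = 0.004142 K/W
R_total = 0.03157 K/W
Q = ΔT / R_total = 617 / 0.03157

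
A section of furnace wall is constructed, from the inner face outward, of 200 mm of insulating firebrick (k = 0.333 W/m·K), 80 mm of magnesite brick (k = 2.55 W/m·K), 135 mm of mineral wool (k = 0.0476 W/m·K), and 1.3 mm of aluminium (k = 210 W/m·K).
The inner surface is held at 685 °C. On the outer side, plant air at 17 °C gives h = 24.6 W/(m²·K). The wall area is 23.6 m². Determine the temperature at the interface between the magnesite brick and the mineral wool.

T ≈ 565 °C

Model the wall as resistances in series:
R_insulating firebrick = L/(kA) = 0.2/(0.333×23.6) = 0.02545 K/W
R_magnesite brick = L/(kA) = 0.08/(2.55×23.6) = 0.001329 K/W
R_mineral wool = L/(kA) = 0.135/(0.0476×23.6) = 0.1202 K/W
R_aluminium = L/(kA) = 0.0013/(210×23.6) = 2.623×10^-7 K/W
R_outer film = 1/(h_o·A) = 1/(24.6×23.6) = 0.001722 K/W
R_total = 0.1487 K/W;  Q = ΔT/R_total = 668/0.1487 = 4493 W
T_interface = T_inner − Q·ΣR(inner→interface) = 685 − 4490×0.02678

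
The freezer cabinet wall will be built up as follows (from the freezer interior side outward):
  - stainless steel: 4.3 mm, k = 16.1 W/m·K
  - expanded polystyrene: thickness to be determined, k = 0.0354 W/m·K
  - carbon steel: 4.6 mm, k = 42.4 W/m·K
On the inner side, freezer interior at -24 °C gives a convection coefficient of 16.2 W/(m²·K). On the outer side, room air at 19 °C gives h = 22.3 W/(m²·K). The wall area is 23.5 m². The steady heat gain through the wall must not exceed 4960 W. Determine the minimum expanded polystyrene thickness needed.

Model the wall as resistances in series:
R_inner film = 1/(h_i·A) = 1/(16.2×23.5) = 0.002627 K/W
R_stainless steel = L/(kA) = 0.0043/(16.1×23.5) = 1.137×10^-5 K/W
R_carbon steel = L/(kA) = 0.0046/(42.4×23.5) = 4.617×10^-6 K/W
R_outer film = 1/(h_o·A) = 1/(22.3×23.5) = 0.001908 K/W
Sum of the known resistances R_other = 0.004551 K/W
Required total resistance R_tot = ΔT/Q_allow = 43/4960 = 0.008669 K/W
R_expanded polystyrene = R_tot − R_other = 0.004118 K/W
L = R·k·A = 0.004118×0.0354×23.5

L ≈ 3.43 mm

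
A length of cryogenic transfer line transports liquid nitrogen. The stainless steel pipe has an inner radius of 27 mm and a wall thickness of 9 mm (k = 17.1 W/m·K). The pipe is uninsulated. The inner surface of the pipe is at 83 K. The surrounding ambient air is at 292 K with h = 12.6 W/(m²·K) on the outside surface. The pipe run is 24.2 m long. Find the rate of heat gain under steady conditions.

Q ≈ 14300 W

Per-layer cylindrical resistances, series-summed:
R_stainless steel pipe wall = ln(36/27)/(2π×17.1×24.2) = 1.106×10^-4 K/W
R_outer film = 1/(h_o·2πr_oL) = 1/(12.6×2π×0.036×24.2) = 0.0145 K/W
R_total = 0.01461 K/W
Q = ΔT/R_total = 209/0.01461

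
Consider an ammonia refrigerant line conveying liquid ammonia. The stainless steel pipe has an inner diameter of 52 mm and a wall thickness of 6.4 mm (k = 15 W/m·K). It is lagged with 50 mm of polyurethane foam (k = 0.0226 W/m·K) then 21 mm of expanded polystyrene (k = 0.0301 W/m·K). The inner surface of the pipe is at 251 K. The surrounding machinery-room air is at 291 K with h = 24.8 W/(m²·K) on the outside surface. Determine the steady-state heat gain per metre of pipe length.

q′ ≈ 5.1 W/m

Treating each annulus and film as a series resistance:
R_stainless steel pipe wall = ln(32.4/26)/(2π×15×1) = 0.002335 K/W
R_polyurethane foam = ln(82.4/32.4)/(2π×0.0226×1) = 6.573 K/W
R_expanded polystyrene = ln(103.4/82.4)/(2π×0.0301×1) = 1.2 K/W
R_outer film = 1/(h_o·2πr_oL) = 1/(24.8×2π×0.1034×1) = 0.06207 K/W
R_total = 7.838 K/W
Q = ΔT/R_total = 40/7.838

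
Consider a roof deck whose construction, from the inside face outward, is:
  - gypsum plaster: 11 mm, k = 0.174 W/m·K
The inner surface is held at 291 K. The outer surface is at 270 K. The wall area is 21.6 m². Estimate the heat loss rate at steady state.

Model the wall as resistances in series:
R_gypsum plaster = L/(kA) = 0.011/(0.174×21.6) = 0.002927 K/W
R_total = 0.002927 K/W
Q = ΔT / R_total = 21 / 0.002927

Q ≈ 7180 W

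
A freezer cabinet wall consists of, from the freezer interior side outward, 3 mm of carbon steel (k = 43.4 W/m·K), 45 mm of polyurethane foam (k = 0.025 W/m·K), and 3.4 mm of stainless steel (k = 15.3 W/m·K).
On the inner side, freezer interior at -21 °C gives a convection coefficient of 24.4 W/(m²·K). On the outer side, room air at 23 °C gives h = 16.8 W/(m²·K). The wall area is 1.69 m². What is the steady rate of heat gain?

Treating each layer as a thermal resistance in series:
R_inner film = 1/(h_i·A) = 1/(24.4×1.69) = 0.02425 K/W
R_carbon steel = L/(kA) = 0.003/(43.4×1.69) = 4.09×10^-5 K/W
R_polyurethane foam = L/(kA) = 0.045/(0.025×1.69) = 1.065 K/W
R_stainless steel = L/(kA) = 0.0034/(15.3×1.69) = 1.315×10^-4 K/W
R_outer film = 1/(h_o·A) = 1/(16.8×1.69) = 0.03522 K/W
R_total = 1.125 K/W
Q = ΔT / R_total = 44 / 1.125

Q ≈ 39.1 W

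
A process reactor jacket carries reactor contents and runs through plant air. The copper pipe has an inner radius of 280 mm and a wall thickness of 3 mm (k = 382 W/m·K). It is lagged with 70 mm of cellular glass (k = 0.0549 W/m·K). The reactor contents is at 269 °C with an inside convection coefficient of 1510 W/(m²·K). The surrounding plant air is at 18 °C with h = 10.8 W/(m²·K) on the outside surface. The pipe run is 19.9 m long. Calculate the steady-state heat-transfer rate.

Q ≈ 7310 W

Radial resistances (cylindrical: R_cond = ln(r_o/r_i)/(2πkL), R_conv = 1/(h·2πrL)):
R_inner film = 1/(h_i·2πr₁L) = 1/(1510×2π×0.28×19.9) = 1.892×10^-5 K/W
R_copper pipe wall = ln(283/280)/(2π×382×19.9) = 2.231×10^-7 K/W
R_cellular glass = ln(353/283)/(2π×0.0549×19.9) = 0.0322 K/W
R_outer film = 1/(h_o·2πr_oL) = 1/(10.8×2π×0.353×19.9) = 0.002098 K/W
R_total = 0.03431 K/W
Q = ΔT/R_total = 251/0.03431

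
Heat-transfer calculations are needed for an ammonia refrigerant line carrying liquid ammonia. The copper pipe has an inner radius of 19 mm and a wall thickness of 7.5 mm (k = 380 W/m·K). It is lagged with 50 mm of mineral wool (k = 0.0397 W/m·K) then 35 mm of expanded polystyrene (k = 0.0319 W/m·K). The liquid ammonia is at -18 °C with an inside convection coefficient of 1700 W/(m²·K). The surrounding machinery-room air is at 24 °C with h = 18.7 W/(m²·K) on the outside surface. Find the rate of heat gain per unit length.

Radial resistances (cylindrical: R_cond = ln(r_o/r_i)/(2πkL), R_conv = 1/(h·2πrL)):
R_inner film = 1/(h_i·2πr₁L) = 1/(1700×2π×0.019×1) = 0.004927 K/W
R_copper pipe wall = ln(26.5/19)/(2π×380×1) = 1.393×10^-4 K/W
R_mineral wool = ln(76.5/26.5)/(2π×0.0397×1) = 4.25 K/W
R_expanded polystyrene = ln(111.5/76.5)/(2π×0.0319×1) = 1.88 K/W
R_outer film = 1/(h_o·2πr_oL) = 1/(18.7×2π×0.1115×1) = 0.07633 K/W
R_total = 6.211 K/W
Q = ΔT/R_total = 42/6.211

q′ ≈ 6.76 W/m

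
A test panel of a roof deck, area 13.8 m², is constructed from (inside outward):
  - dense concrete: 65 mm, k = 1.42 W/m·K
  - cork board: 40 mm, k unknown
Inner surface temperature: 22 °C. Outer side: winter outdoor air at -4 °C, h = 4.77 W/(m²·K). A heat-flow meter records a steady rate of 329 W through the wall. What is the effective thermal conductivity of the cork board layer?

k ≈ 0.0479 W/(m·K)

Thermal resistances in series:
R_dense concrete = L/(kA) = 0.065/(1.42×13.8) = 0.003317 K/W
R_outer film = 1/(h_o·A) = 1/(4.77×13.8) = 0.01519 K/W
Sum of known resistances R_other = 0.01851 K/W
Total R = ΔT/Q = 26/329 = 0.07903 K/W
R_cork board = R_total − R_other = 0.06052 K/W
k = L/(R·A) = 0.04/(0.06052×13.8)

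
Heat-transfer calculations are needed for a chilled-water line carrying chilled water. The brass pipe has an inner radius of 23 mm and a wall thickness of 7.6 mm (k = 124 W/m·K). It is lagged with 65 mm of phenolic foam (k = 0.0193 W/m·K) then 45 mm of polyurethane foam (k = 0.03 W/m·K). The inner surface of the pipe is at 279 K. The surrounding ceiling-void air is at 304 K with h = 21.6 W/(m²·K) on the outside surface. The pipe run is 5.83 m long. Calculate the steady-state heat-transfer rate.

Q ≈ 12.7 W

Per-layer cylindrical resistances, series-summed:
R_brass pipe wall = ln(30.6/23)/(2π×124×5.83) = 6.286×10^-5 K/W
R_phenolic foam = ln(95.6/30.6)/(2π×0.0193×5.83) = 1.611 K/W
R_polyurethane foam = ln(140.6/95.6)/(2π×0.03×5.83) = 0.351 K/W
R_outer film = 1/(h_o·2πr_oL) = 1/(21.6×2π×0.1406×5.83) = 0.008989 K/W
R_total = 1.971 K/W
Q = ΔT/R_total = 25/1.971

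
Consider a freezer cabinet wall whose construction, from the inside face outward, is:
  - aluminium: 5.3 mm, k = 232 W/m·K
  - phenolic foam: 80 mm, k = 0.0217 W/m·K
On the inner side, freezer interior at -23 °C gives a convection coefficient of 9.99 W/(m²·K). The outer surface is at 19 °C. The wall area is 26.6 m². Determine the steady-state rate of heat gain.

Q ≈ 295 W

Using the resistance-network approach (series):
R_inner film = 1/(h_i·A) = 1/(9.99×26.6) = 0.003763 K/W
R_aluminium = L/(kA) = 0.0053/(232×26.6) = 8.588×10^-7 K/W
R_phenolic foam = L/(kA) = 0.08/(0.0217×26.6) = 0.1386 K/W
R_total = 0.1424 K/W
Q = ΔT / R_total = 42 / 0.1424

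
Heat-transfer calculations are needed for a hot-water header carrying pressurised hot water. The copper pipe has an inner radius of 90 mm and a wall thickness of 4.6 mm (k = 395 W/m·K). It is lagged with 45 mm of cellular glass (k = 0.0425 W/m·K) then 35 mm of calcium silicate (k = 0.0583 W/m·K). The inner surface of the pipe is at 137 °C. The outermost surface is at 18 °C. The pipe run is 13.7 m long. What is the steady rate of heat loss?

Q ≈ 788 W

Cylindrical conduction, so R = ln(r₂/r₁)/(2πkL) per layer, in series:
R_copper pipe wall = ln(94.6/90)/(2π×395×13.7) = 1.466×10^-6 K/W
R_cellular glass = ln(139.6/94.6)/(2π×0.0425×13.7) = 0.1064 K/W
R_calcium silicate = ln(174.6/139.6)/(2π×0.0583×13.7) = 0.04458 K/W
R_total = 0.1509 K/W
Q = ΔT/R_total = 119/0.1509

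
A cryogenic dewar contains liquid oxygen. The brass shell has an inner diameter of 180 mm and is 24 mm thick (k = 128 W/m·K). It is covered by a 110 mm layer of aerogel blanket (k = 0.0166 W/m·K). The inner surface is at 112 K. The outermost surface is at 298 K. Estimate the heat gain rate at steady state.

Each spherical layer contributes R = (1/r_i − 1/r_o)/(4πk):
R_brass shell = (1/0.09 − 1/0.114)/(4π×128) = 0.001454 K/W
R_aerogel blanket = (1/0.114 − 1/0.224)/(4π×0.0166) = 20.65 K/W
R_total = 20.65 K/W
Q = ΔT/R_total = 186/20.65

Q ≈ 9.01 W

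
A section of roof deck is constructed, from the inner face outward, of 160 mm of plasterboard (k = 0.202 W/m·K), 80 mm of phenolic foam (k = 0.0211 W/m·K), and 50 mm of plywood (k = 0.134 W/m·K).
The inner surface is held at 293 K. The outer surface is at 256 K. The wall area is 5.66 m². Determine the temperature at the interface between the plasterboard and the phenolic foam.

Series thermal resistances:
R_plasterboard = L/(kA) = 0.16/(0.202×5.66) = 0.1399 K/W
R_phenolic foam = L/(kA) = 0.08/(0.0211×5.66) = 0.6699 K/W
R_plywood = L/(kA) = 0.05/(0.134×5.66) = 0.06592 K/W
R_total = 0.8757 K/W;  Q = ΔT/R_total = 37/0.8757 = 42.25 W
T_interface = T_inner − Q·ΣR(inner→interface) = 293 − 42.3×0.1399

T ≈ 287 K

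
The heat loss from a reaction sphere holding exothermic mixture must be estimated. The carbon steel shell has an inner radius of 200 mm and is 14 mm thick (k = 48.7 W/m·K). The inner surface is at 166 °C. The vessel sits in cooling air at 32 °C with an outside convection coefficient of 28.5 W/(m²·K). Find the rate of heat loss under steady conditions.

Spherical conduction: R = (1/r_in − 1/r_out)/(4πk) per layer; series-sum.
R_carbon steel shell = (1/0.2 − 1/0.214)/(4π×48.7) = 5.345×10^-4 K/W
R_outer film = 1/(h·4πr_o²) = 1/(28.5×4π×0.214²) = 0.06097 K/W
R_total = 0.0615 K/W
Q = ΔT/R_total = 134/0.0615

Q ≈ 2180 W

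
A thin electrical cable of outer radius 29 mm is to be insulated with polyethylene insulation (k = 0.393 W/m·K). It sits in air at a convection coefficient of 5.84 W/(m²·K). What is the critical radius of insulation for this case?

For a cylinder r_cr = k/h = 0.393/5.84
r_cr = 67.3 mm; since the bare radius (29 mm) is below r_cr, adding a thin layer of insulation will *increase* heat loss.

r_cr ≈ 67.3 mm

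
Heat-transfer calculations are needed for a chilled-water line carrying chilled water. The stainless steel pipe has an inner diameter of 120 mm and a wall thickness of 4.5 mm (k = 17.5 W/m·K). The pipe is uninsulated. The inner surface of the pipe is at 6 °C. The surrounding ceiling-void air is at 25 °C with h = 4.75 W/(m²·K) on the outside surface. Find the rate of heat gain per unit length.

Per-layer cylindrical resistances, series-summed:
R_stainless steel pipe wall = ln(64.5/60)/(2π×17.5×1) = 6.577×10^-4 K/W
R_outer film = 1/(h_o·2πr_oL) = 1/(4.75×2π×0.0645×1) = 0.5195 K/W
R_total = 0.5201 K/W
Q = ΔT/R_total = 19/0.5201

q′ ≈ 36.5 W/m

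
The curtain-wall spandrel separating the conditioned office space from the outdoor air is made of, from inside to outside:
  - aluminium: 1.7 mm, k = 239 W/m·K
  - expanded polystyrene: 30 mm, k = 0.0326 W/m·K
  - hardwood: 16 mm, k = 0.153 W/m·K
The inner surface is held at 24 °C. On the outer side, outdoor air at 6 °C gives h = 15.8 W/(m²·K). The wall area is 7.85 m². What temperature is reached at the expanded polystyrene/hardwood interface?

Model the wall as resistances in series:
R_aluminium = L/(kA) = 0.0017/(239×7.85) = 9.061×10^-7 K/W
R_expanded polystyrene = L/(kA) = 0.03/(0.0326×7.85) = 0.1172 K/W
R_hardwood = L/(kA) = 0.016/(0.153×7.85) = 0.01332 K/W
R_outer film = 1/(h_o·A) = 1/(15.8×7.85) = 0.008063 K/W
R_total = 0.1386 K/W;  Q = ΔT/R_total = 18/0.1386 = 129.9 W
T_interface = T_inner − Q·ΣR(inner→interface) = 24 − 130×0.1172

T ≈ 8.78 °C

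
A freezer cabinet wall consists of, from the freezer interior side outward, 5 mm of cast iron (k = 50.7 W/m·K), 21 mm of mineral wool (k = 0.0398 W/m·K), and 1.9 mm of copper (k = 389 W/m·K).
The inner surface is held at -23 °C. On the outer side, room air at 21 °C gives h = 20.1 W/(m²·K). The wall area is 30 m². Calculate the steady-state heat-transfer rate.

Q ≈ 2290 W

Model the wall as resistances in series:
R_cast iron = L/(kA) = 0.005/(50.7×30) = 3.287×10^-6 K/W
R_mineral wool = L/(kA) = 0.021/(0.0398×30) = 0.01759 K/W
R_copper = L/(kA) = 0.0019/(389×30) = 1.628×10^-7 K/W
R_outer film = 1/(h_o·A) = 1/(20.1×30) = 0.001658 K/W
R_total = 0.01925 K/W
Q = ΔT / R_total = 44 / 0.01925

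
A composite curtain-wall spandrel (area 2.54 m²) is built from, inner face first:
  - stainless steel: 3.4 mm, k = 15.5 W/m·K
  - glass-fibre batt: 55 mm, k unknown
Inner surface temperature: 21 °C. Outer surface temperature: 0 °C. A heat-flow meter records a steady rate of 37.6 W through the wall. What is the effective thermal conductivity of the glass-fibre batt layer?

Using the resistance-network approach (series):
R_stainless steel = L/(kA) = 0.0034/(15.5×2.54) = 8.636×10^-5 K/W
Sum of known resistances R_other = 8.636×10^-5 K/W
Total R = ΔT/Q = 21/37.6 = 0.5585 K/W
R_glass-fibre batt = R_total − R_other = 0.5584 K/W
k = L/(R·A) = 0.055/(0.5584×2.54)

k ≈ 0.0388 W/(m·K)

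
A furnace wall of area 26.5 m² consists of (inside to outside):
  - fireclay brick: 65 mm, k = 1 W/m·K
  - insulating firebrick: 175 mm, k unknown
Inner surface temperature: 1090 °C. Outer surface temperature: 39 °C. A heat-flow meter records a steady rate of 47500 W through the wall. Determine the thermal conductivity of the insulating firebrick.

Treating each layer as a thermal resistance in series:
R_fireclay brick = L/(kA) = 0.065/(1×26.5) = 0.002453 K/W
Sum of known resistances R_other = 0.002453 K/W
Total R = ΔT/Q = 1051/47500 = 0.02213 K/W
R_insulating firebrick = R_total − R_other = 0.01967 K/W
k = L/(R·A) = 0.175/(0.01967×26.5)

k ≈ 0.336 W/(m·K)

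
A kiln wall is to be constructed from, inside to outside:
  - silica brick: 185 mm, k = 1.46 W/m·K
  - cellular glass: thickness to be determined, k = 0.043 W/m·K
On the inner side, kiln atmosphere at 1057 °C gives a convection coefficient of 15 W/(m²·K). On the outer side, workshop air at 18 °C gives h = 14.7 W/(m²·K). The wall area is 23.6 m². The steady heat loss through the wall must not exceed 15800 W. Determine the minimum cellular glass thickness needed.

L ≈ 55.5 mm

Using the resistance-network approach (series):
R_inner film = 1/(h_i·A) = 1/(15×23.6) = 0.002825 K/W
R_silica brick = L/(kA) = 0.185/(1.46×23.6) = 0.005369 K/W
R_outer film = 1/(h_o·A) = 1/(14.7×23.6) = 0.002883 K/W
Sum of the known resistances R_other = 0.01108 K/W
Required total resistance R_tot = ΔT/Q_allow = 1039/15800 = 0.06576 K/W
R_cellular glass = R_tot − R_other = 0.05468 K/W
L = R·k·A = 0.05468×0.043×23.6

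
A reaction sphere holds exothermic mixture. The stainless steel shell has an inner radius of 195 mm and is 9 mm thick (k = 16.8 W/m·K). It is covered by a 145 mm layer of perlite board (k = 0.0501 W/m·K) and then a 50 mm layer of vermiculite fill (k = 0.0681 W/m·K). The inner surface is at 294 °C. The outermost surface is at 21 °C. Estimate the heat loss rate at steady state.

Q ≈ 74.7 W

For a spherical shell R = (1/r₁ − 1/r₂)/(4πk); film R = 1/(h·4πr²). In series:
R_stainless steel shell = (1/0.195 − 1/0.204)/(4π×16.8) = 0.001072 K/W
R_perlite board = (1/0.204 − 1/0.349)/(4π×0.0501) = 3.235 K/W
R_vermiculite fill = (1/0.349 − 1/0.399)/(4π×0.0681) = 0.4196 K/W
R_total = 3.656 K/W
Q = ΔT/R_total = 273/3.656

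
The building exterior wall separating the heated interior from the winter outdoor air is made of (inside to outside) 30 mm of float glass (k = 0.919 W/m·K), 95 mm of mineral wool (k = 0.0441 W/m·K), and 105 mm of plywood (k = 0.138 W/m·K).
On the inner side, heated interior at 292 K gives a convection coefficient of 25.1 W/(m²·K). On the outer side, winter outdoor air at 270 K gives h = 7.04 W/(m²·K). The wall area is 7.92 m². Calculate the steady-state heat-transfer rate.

Q ≈ 55.7 W

Thermal resistances in series:
R_inner film = 1/(h_i·A) = 1/(25.1×7.92) = 0.00503 K/W
R_float glass = L/(kA) = 0.03/(0.919×7.92) = 0.004122 K/W
R_mineral wool = L/(kA) = 0.095/(0.0441×7.92) = 0.272 K/W
R_plywood = L/(kA) = 0.105/(0.138×7.92) = 0.09607 K/W
R_outer film = 1/(h_o·A) = 1/(7.04×7.92) = 0.01794 K/W
R_total = 0.3952 K/W
Q = ΔT / R_total = 22 / 0.3952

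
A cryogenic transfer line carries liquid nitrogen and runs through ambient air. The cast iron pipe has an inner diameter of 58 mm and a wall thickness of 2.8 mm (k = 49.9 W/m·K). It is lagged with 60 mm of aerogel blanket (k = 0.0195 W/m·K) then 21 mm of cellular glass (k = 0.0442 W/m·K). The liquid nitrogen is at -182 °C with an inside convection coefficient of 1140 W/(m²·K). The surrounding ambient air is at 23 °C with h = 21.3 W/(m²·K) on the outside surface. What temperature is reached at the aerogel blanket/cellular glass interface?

T ≈ 5.5 °C

Radial resistances (cylindrical: R_cond = ln(r_o/r_i)/(2πkL), R_conv = 1/(h·2πrL)):
R_inner film = 1/(h_i·2πr₁L) = 1/(1140×2π×0.029×1) = 0.004814 K/W
R_cast iron pipe wall = ln(31.8/29)/(2π×49.9×1) = 2.94×10^-4 K/W
R_aerogel blanket = ln(91.8/31.8)/(2π×0.0195×1) = 8.653 K/W
R_cellular glass = ln(112.8/91.8)/(2π×0.0442×1) = 0.7418 K/W
R_outer film = 1/(h_o·2πr_oL) = 1/(21.3×2π×0.1128×1) = 0.06624 K/W
R_total = 9.466 K/W
Q = ΔT/R_total = 205/9.466
Q = 21.7 W/m
T_interface = T_inner + Q·ΣR(inner→interface) = -182 + 21.7×8.658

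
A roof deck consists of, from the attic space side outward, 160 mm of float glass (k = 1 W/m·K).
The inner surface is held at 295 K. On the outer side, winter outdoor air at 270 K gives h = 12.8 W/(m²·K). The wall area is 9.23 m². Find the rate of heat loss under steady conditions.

Treating each layer as a thermal resistance in series:
R_float glass = L/(kA) = 0.16/(1×9.23) = 0.01733 K/W
R_outer film = 1/(h_o·A) = 1/(12.8×9.23) = 0.008464 K/W
R_total = 0.0258 K/W
Q = ΔT / R_total = 25 / 0.0258

Q ≈ 969 W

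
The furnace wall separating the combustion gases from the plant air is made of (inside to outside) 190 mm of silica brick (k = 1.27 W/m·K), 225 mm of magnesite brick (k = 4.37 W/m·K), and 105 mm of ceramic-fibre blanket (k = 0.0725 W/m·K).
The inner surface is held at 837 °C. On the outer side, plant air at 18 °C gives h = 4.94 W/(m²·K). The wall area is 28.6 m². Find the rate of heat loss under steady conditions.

Q ≈ 12600 W

Thermal resistances in series:
R_silica brick = L/(kA) = 0.19/(1.27×28.6) = 0.005231 K/W
R_magnesite brick = L/(kA) = 0.225/(4.37×28.6) = 0.0018 K/W
R_ceramic-fibre blanket = L/(kA) = 0.105/(0.0725×28.6) = 0.05064 K/W
R_outer film = 1/(h_o·A) = 1/(4.94×28.6) = 0.007078 K/W
R_total = 0.06475 K/W
Q = ΔT / R_total = 819 / 0.06475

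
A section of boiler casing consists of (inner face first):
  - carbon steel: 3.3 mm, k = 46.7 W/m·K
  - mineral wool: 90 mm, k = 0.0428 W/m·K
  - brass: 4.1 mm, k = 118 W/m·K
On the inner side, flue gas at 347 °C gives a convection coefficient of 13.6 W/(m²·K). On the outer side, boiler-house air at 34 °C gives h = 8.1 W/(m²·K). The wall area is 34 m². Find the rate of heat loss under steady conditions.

Series thermal resistances:
R_inner film = 1/(h_i·A) = 1/(13.6×34) = 0.002163 K/W
R_carbon steel = L/(kA) = 0.0033/(46.7×34) = 2.078×10^-6 K/W
R_mineral wool = L/(kA) = 0.09/(0.0428×34) = 0.06185 K/W
R_brass = L/(kA) = 0.0041/(118×34) = 1.022×10^-6 K/W
R_outer film = 1/(h_o·A) = 1/(8.1×34) = 0.003631 K/W
R_total = 0.06764 K/W
Q = ΔT / R_total = 313 / 0.06764

Q ≈ 4630 W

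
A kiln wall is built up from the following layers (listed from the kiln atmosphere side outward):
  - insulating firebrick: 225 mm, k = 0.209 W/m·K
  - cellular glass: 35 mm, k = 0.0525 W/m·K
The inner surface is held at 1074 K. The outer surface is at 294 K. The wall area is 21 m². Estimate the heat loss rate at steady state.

Q ≈ 9400 W

Using the resistance-network approach (series):
R_insulating firebrick = L/(kA) = 0.225/(0.209×21) = 0.05126 K/W
R_cellular glass = L/(kA) = 0.035/(0.0525×21) = 0.03175 K/W
R_total = 0.08301 K/W
Q = ΔT / R_total = 780 / 0.08301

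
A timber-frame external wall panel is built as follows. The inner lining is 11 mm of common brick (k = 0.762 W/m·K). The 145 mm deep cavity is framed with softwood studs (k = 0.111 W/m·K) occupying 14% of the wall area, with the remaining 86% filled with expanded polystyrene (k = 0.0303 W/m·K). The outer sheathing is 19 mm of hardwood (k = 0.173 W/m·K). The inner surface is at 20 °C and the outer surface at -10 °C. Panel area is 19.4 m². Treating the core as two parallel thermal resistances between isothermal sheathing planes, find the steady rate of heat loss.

Sheathing layers in series; stud and cavity paths in parallel between them.
R_inner = 0.011/(0.762×19.4) = 7.441×10^-4 K/W
R_stud  = 0.145/(0.111×0.14×19.4) = 0.481 K/W
R_cav   = 0.145/(0.0303×0.86×19.4) = 0.2868 K/W
1/R_core = 1/R_stud + 1/R_cav → R_core = 0.1797 K/W
R_outer = 0.019/(0.173×19.4) = 0.005661 K/W
R_total = 0.1861 K/W
Q = ΔT/R_total = 30/0.1861

Q ≈ 161 W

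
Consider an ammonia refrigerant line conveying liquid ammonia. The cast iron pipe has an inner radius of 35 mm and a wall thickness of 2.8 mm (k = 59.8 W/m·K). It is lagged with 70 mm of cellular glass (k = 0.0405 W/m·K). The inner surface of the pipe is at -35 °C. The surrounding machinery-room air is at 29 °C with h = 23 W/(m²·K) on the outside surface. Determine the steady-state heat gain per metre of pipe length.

q′ ≈ 15.3 W/m

Cylindrical conduction, so R = ln(r₂/r₁)/(2πkL) per layer, in series:
R_cast iron pipe wall = ln(37.8/35)/(2π×59.8×1) = 2.048×10^-4 K/W
R_cellular glass = ln(107.8/37.8)/(2π×0.0405×1) = 4.118 K/W
R_outer film = 1/(h_o·2πr_oL) = 1/(23×2π×0.1078×1) = 0.06419 K/W
R_total = 4.183 K/W
Q = ΔT/R_total = 64/4.183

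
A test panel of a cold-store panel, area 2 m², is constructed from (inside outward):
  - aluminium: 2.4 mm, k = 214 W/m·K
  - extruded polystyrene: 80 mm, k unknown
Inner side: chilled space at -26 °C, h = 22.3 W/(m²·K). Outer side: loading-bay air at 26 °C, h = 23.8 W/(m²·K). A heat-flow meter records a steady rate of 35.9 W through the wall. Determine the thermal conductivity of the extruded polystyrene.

k ≈ 0.0285 W/(m·K)

Model the wall as resistances in series:
R_inner film = 1/(h_i·A) = 1/(22.3×2) = 0.02242 K/W
R_aluminium = L/(kA) = 0.0024/(214×2) = 5.607×10^-6 K/W
R_outer film = 1/(h_o·A) = 1/(23.8×2) = 0.02101 K/W
Sum of known resistances R_other = 0.04344 K/W
Total R = ΔT/Q = 52/35.9 = 1.448 K/W
R_extruded polystyrene = R_total − R_other = 1.405 K/W
k = L/(R·A) = 0.08/(1.405×2)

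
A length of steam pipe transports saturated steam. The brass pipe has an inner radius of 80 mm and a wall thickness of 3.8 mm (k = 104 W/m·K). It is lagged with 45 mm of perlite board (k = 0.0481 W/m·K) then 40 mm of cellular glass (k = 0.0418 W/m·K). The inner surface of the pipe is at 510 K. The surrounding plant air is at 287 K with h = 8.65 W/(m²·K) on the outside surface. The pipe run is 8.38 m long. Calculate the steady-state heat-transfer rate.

Q ≈ 730 W

Radial resistances (cylindrical: R_cond = ln(r_o/r_i)/(2πkL), R_conv = 1/(h·2πrL)):
R_brass pipe wall = ln(83.8/80)/(2π×104×8.38) = 8.475×10^-6 K/W
R_perlite board = ln(128.8/83.8)/(2π×0.0481×8.38) = 0.1697 K/W
R_cellular glass = ln(168.8/128.8)/(2π×0.0418×8.38) = 0.1229 K/W
R_outer film = 1/(h_o·2πr_oL) = 1/(8.65×2π×0.1688×8.38) = 0.01301 K/W
R_total = 0.3056 K/W
Q = ΔT/R_total = 223/0.3056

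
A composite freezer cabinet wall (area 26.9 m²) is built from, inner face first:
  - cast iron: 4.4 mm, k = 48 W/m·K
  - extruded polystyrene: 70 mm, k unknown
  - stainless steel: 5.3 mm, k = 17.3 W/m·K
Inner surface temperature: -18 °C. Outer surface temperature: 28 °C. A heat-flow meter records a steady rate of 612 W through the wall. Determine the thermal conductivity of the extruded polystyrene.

Treating each layer as a thermal resistance in series:
R_cast iron = L/(kA) = 0.0044/(48×26.9) = 3.408×10^-6 K/W
R_stainless steel = L/(kA) = 0.0053/(17.3×26.9) = 1.139×10^-5 K/W
Sum of known resistances R_other = 1.48×10^-5 K/W
Total R = ΔT/Q = 46/612 = 0.07516 K/W
R_extruded polystyrene = R_total − R_other = 0.07515 K/W
k = L/(R·A) = 0.07/(0.07515×26.9)

k ≈ 0.0346 W/(m·K)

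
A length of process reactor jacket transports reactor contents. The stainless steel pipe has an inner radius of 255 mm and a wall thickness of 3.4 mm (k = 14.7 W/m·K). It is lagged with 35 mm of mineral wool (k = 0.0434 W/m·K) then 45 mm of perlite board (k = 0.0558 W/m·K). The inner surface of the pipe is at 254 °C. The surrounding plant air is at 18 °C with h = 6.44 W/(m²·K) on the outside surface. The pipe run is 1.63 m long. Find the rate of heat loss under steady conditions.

Cylindrical conduction, so R = ln(r₂/r₁)/(2πkL) per layer, in series:
R_stainless steel pipe wall = ln(258.4/255)/(2π×14.7×1.63) = 8.798×10^-5 K/W
R_mineral wool = ln(293.4/258.4)/(2π×0.0434×1.63) = 0.2858 K/W
R_perlite board = ln(338.4/293.4)/(2π×0.0558×1.63) = 0.2497 K/W
R_outer film = 1/(h_o·2πr_oL) = 1/(6.44×2π×0.3384×1.63) = 0.0448 K/W
R_total = 0.5804 K/W
Q = ΔT/R_total = 236/0.5804

Q ≈ 407 W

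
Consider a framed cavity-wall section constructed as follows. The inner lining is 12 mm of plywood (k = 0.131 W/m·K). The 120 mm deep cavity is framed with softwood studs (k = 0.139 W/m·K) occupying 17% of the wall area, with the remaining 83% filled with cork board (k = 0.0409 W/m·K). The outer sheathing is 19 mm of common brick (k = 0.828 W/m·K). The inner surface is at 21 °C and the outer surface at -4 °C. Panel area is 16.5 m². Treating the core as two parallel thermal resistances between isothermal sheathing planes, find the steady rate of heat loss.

Sheathing layers in series; stud and cavity paths in parallel between them.
R_inner = 0.012/(0.131×16.5) = 0.005552 K/W
R_stud  = 0.12/(0.139×0.17×16.5) = 0.3078 K/W
R_cav   = 0.12/(0.0409×0.83×16.5) = 0.2142 K/W
1/R_core = 1/R_stud + 1/R_cav → R_core = 0.1263 K/W
R_outer = 0.019/(0.828×16.5) = 0.001391 K/W
R_total = 0.1333 K/W
Q = ΔT/R_total = 25/0.1333

Q ≈ 188 W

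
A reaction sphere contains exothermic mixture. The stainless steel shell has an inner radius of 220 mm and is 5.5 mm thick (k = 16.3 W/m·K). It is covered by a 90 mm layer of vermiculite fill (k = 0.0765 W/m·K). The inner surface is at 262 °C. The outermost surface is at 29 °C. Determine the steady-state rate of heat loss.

Radial (spherical) resistances in series:
R_stainless steel shell = (1/0.22 − 1/0.2255)/(4π×16.3) = 5.412×10^-4 K/W
R_vermiculite fill = (1/0.2255 − 1/0.3155)/(4π×0.0765) = 1.316 K/W
R_total = 1.316 K/W
Q = ΔT/R_total = 233/1.316

Q ≈ 177 W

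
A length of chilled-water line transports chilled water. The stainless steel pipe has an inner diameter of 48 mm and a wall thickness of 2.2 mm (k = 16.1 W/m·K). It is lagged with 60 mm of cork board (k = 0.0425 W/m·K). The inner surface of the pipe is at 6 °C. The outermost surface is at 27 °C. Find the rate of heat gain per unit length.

q′ ≈ 4.71 W/m

For a radial system each layer contributes R = ln(r_out/r_in)/(2πkL); films add R = 1/(hA).
R_stainless steel pipe wall = ln(26.2/24)/(2π×16.1×1) = 8.67×10^-4 K/W
R_cork board = ln(86.2/26.2)/(2π×0.0425×1) = 4.46 K/W
R_total = 4.461 K/W
Q = ΔT/R_total = 21/4.461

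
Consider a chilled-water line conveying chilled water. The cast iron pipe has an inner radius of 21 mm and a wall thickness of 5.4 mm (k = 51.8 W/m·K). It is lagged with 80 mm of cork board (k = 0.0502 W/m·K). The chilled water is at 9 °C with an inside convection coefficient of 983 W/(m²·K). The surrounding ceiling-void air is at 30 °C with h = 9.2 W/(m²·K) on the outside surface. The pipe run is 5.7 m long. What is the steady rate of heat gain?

Radial resistances (cylindrical: R_cond = ln(r_o/r_i)/(2πkL), R_conv = 1/(h·2πrL)):
R_inner film = 1/(h_i·2πr₁L) = 1/(983×2π×0.021×5.7) = 0.001353 K/W
R_cast iron pipe wall = ln(26.4/21)/(2π×51.8×5.7) = 1.234×10^-4 K/W
R_cork board = ln(106.4/26.4)/(2π×0.0502×5.7) = 0.7753 K/W
R_outer film = 1/(h_o·2πr_oL) = 1/(9.2×2π×0.1064×5.7) = 0.02852 K/W
R_total = 0.8053 K/W
Q = ΔT/R_total = 21/0.8053

Q ≈ 26.1 W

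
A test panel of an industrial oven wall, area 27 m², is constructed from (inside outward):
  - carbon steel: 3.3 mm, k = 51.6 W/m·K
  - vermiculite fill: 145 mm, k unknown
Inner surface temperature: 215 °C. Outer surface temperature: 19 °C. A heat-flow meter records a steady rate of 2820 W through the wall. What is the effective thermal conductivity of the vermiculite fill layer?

k ≈ 0.0773 W/(m·K)

Using the resistance-network approach (series):
R_carbon steel = L/(kA) = 0.0033/(51.6×27) = 2.369×10^-6 K/W
Sum of known resistances R_other = 2.369×10^-6 K/W
Total R = ΔT/Q = 196/2820 = 0.0695 K/W
R_vermiculite fill = R_total − R_other = 0.0695 K/W
k = L/(R·A) = 0.145/(0.0695×27)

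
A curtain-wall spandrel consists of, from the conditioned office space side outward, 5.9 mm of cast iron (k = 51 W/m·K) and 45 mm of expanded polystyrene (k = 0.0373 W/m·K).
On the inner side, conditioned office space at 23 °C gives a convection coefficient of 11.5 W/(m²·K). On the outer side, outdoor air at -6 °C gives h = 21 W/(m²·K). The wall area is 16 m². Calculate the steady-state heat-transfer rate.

Q ≈ 346 W

Thermal resistances in series:
R_inner film = 1/(h_i·A) = 1/(11.5×16) = 0.005435 K/W
R_cast iron = L/(kA) = 0.0059/(51×16) = 7.23×10^-6 K/W
R_expanded polystyrene = L/(kA) = 0.045/(0.0373×16) = 0.0754 K/W
R_outer film = 1/(h_o·A) = 1/(21×16) = 0.002976 K/W
R_total = 0.08382 K/W
Q = ΔT / R_total = 29 / 0.08382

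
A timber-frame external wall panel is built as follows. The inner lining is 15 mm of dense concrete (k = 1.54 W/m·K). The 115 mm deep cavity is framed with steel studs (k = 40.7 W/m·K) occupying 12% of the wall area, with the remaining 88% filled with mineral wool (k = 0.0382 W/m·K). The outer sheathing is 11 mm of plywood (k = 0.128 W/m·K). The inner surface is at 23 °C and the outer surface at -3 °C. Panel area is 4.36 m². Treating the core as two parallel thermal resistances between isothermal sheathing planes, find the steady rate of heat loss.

Q ≈ 952 W

Sheathing layers in series; stud and cavity paths in parallel between them.
R_inner = 0.015/(1.54×4.36) = 0.002234 K/W
R_stud  = 0.115/(40.7×0.12×4.36) = 0.005401 K/W
R_cav   = 0.115/(0.0382×0.88×4.36) = 0.7846 K/W
1/R_core = 1/R_stud + 1/R_cav → R_core = 0.005364 K/W
R_outer = 0.011/(0.128×4.36) = 0.01971 K/W
R_total = 0.02731 K/W
Q = ΔT/R_total = 26/0.02731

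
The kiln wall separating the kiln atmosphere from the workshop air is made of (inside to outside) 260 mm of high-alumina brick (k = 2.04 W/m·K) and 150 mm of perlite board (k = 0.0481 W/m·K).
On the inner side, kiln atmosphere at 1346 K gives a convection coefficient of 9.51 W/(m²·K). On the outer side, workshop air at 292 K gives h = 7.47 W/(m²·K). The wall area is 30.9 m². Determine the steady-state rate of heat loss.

Series thermal resistances:
R_inner film = 1/(h_i·A) = 1/(9.51×30.9) = 0.003403 K/W
R_high-alumina brick = L/(kA) = 0.26/(2.04×30.9) = 0.004125 K/W
R_perlite board = L/(kA) = 0.15/(0.0481×30.9) = 0.1009 K/W
R_outer film = 1/(h_o·A) = 1/(7.47×30.9) = 0.004332 K/W
R_total = 0.1128 K/W
Q = ΔT / R_total = 1054 / 0.1128

Q ≈ 9350 W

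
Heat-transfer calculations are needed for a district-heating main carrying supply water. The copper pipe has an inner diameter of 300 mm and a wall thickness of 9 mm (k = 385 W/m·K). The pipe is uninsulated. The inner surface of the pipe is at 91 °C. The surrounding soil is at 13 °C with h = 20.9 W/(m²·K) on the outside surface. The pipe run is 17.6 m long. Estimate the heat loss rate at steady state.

Per-layer cylindrical resistances, series-summed:
R_copper pipe wall = ln(159/150)/(2π×385×17.6) = 1.369×10^-6 K/W
R_outer film = 1/(h_o·2πr_oL) = 1/(20.9×2π×0.159×17.6) = 0.002721 K/W
R_total = 0.002723 K/W
Q = ΔT/R_total = 78/0.002723

Q ≈ 28600 W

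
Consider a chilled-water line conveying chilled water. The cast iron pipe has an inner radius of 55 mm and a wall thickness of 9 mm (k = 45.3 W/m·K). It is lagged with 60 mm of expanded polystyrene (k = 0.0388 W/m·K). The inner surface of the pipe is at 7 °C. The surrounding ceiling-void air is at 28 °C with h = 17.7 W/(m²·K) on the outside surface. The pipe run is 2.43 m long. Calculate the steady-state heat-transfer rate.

Q ≈ 18.3 W

Cylindrical conduction, so R = ln(r₂/r₁)/(2πkL) per layer, in series:
R_cast iron pipe wall = ln(64/55)/(2π×45.3×2.43) = 2.191×10^-4 K/W
R_expanded polystyrene = ln(124/64)/(2π×0.0388×2.43) = 1.116 K/W
R_outer film = 1/(h_o·2πr_oL) = 1/(17.7×2π×0.124×2.43) = 0.02984 K/W
R_total = 1.147 K/W
Q = ΔT/R_total = 21/1.147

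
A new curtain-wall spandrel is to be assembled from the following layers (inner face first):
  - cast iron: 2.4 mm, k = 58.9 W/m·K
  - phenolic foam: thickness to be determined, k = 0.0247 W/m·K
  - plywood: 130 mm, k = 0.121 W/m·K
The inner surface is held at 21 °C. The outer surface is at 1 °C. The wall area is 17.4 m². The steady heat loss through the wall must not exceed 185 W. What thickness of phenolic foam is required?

Series thermal resistances:
R_cast iron = L/(kA) = 0.0024/(58.9×17.4) = 2.342×10^-6 K/W
R_plywood = L/(kA) = 0.13/(0.121×17.4) = 0.06175 K/W
Sum of the known resistances R_other = 0.06175 K/W
Required total resistance R_tot = ΔT/Q_allow = 20/185 = 0.1081 K/W
R_phenolic foam = R_tot − R_other = 0.04636 K/W
L = R·k·A = 0.04636×0.0247×17.4

L ≈ 19.9 mm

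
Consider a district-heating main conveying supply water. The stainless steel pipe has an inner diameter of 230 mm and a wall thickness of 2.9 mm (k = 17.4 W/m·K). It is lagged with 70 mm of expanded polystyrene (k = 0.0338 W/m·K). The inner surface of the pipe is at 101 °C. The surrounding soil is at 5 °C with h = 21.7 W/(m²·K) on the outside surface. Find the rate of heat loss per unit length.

Radial resistances (cylindrical: R_cond = ln(r_o/r_i)/(2πkL), R_conv = 1/(h·2πrL)):
R_stainless steel pipe wall = ln(117.9/115)/(2π×17.4×1) = 2.278×10^-4 K/W
R_expanded polystyrene = ln(187.9/117.9)/(2π×0.0338×1) = 2.195 K/W
R_outer film = 1/(h_o·2πr_oL) = 1/(21.7×2π×0.1879×1) = 0.03903 K/W
R_total = 2.234 K/W
Q = ΔT/R_total = 96/2.234

q′ ≈ 43 W/m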